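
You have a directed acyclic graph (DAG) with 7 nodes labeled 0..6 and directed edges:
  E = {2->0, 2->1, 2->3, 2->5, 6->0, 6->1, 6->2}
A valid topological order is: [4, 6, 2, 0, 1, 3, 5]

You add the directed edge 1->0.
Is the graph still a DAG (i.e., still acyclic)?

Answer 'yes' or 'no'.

Given toposort: [4, 6, 2, 0, 1, 3, 5]
Position of 1: index 4; position of 0: index 3
New edge 1->0: backward (u after v in old order)
Backward edge: old toposort is now invalid. Check if this creates a cycle.
Does 0 already reach 1? Reachable from 0: [0]. NO -> still a DAG (reorder needed).
Still a DAG? yes

Answer: yes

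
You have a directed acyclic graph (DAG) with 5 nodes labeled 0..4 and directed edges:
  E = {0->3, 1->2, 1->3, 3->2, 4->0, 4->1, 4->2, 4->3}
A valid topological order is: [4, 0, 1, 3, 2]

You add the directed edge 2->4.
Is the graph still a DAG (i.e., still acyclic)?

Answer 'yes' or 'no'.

Given toposort: [4, 0, 1, 3, 2]
Position of 2: index 4; position of 4: index 0
New edge 2->4: backward (u after v in old order)
Backward edge: old toposort is now invalid. Check if this creates a cycle.
Does 4 already reach 2? Reachable from 4: [0, 1, 2, 3, 4]. YES -> cycle!
Still a DAG? no

Answer: no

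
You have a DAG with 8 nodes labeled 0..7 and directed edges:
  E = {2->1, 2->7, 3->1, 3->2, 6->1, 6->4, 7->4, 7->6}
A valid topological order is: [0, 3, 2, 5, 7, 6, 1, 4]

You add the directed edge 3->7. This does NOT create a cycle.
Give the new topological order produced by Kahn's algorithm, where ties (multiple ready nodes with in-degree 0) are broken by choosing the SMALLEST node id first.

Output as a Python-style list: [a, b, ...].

Answer: [0, 3, 2, 5, 7, 6, 1, 4]

Derivation:
Old toposort: [0, 3, 2, 5, 7, 6, 1, 4]
Added edge: 3->7
Position of 3 (1) < position of 7 (4). Old order still valid.
Run Kahn's algorithm (break ties by smallest node id):
  initial in-degrees: [0, 3, 1, 0, 2, 0, 1, 2]
  ready (indeg=0): [0, 3, 5]
  pop 0: no out-edges | ready=[3, 5] | order so far=[0]
  pop 3: indeg[1]->2; indeg[2]->0; indeg[7]->1 | ready=[2, 5] | order so far=[0, 3]
  pop 2: indeg[1]->1; indeg[7]->0 | ready=[5, 7] | order so far=[0, 3, 2]
  pop 5: no out-edges | ready=[7] | order so far=[0, 3, 2, 5]
  pop 7: indeg[4]->1; indeg[6]->0 | ready=[6] | order so far=[0, 3, 2, 5, 7]
  pop 6: indeg[1]->0; indeg[4]->0 | ready=[1, 4] | order so far=[0, 3, 2, 5, 7, 6]
  pop 1: no out-edges | ready=[4] | order so far=[0, 3, 2, 5, 7, 6, 1]
  pop 4: no out-edges | ready=[] | order so far=[0, 3, 2, 5, 7, 6, 1, 4]
  Result: [0, 3, 2, 5, 7, 6, 1, 4]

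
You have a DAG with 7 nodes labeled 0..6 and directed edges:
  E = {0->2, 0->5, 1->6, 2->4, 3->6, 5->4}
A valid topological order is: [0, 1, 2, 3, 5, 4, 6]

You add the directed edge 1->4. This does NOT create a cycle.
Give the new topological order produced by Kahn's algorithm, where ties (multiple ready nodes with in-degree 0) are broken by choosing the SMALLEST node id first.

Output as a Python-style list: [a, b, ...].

Answer: [0, 1, 2, 3, 5, 4, 6]

Derivation:
Old toposort: [0, 1, 2, 3, 5, 4, 6]
Added edge: 1->4
Position of 1 (1) < position of 4 (5). Old order still valid.
Run Kahn's algorithm (break ties by smallest node id):
  initial in-degrees: [0, 0, 1, 0, 3, 1, 2]
  ready (indeg=0): [0, 1, 3]
  pop 0: indeg[2]->0; indeg[5]->0 | ready=[1, 2, 3, 5] | order so far=[0]
  pop 1: indeg[4]->2; indeg[6]->1 | ready=[2, 3, 5] | order so far=[0, 1]
  pop 2: indeg[4]->1 | ready=[3, 5] | order so far=[0, 1, 2]
  pop 3: indeg[6]->0 | ready=[5, 6] | order so far=[0, 1, 2, 3]
  pop 5: indeg[4]->0 | ready=[4, 6] | order so far=[0, 1, 2, 3, 5]
  pop 4: no out-edges | ready=[6] | order so far=[0, 1, 2, 3, 5, 4]
  pop 6: no out-edges | ready=[] | order so far=[0, 1, 2, 3, 5, 4, 6]
  Result: [0, 1, 2, 3, 5, 4, 6]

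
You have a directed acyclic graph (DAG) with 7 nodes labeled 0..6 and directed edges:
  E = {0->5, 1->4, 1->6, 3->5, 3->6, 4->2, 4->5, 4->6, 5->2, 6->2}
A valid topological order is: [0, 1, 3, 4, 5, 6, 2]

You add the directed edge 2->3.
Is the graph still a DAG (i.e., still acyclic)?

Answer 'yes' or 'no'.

Answer: no

Derivation:
Given toposort: [0, 1, 3, 4, 5, 6, 2]
Position of 2: index 6; position of 3: index 2
New edge 2->3: backward (u after v in old order)
Backward edge: old toposort is now invalid. Check if this creates a cycle.
Does 3 already reach 2? Reachable from 3: [2, 3, 5, 6]. YES -> cycle!
Still a DAG? no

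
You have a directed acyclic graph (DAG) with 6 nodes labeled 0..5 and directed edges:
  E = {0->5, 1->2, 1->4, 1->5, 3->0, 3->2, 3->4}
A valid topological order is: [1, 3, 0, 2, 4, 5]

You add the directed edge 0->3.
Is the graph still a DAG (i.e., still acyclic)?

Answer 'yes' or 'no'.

Answer: no

Derivation:
Given toposort: [1, 3, 0, 2, 4, 5]
Position of 0: index 2; position of 3: index 1
New edge 0->3: backward (u after v in old order)
Backward edge: old toposort is now invalid. Check if this creates a cycle.
Does 3 already reach 0? Reachable from 3: [0, 2, 3, 4, 5]. YES -> cycle!
Still a DAG? no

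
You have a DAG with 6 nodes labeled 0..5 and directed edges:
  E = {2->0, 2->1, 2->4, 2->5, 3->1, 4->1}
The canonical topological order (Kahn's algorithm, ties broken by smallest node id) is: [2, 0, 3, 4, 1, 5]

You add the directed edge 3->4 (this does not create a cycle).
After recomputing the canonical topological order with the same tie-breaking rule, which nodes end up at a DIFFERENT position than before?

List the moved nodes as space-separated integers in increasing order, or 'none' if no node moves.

Answer: none

Derivation:
Old toposort: [2, 0, 3, 4, 1, 5]
Added edge 3->4
Recompute Kahn (smallest-id tiebreak):
  initial in-degrees: [1, 3, 0, 0, 2, 1]
  ready (indeg=0): [2, 3]
  pop 2: indeg[0]->0; indeg[1]->2; indeg[4]->1; indeg[5]->0 | ready=[0, 3, 5] | order so far=[2]
  pop 0: no out-edges | ready=[3, 5] | order so far=[2, 0]
  pop 3: indeg[1]->1; indeg[4]->0 | ready=[4, 5] | order so far=[2, 0, 3]
  pop 4: indeg[1]->0 | ready=[1, 5] | order so far=[2, 0, 3, 4]
  pop 1: no out-edges | ready=[5] | order so far=[2, 0, 3, 4, 1]
  pop 5: no out-edges | ready=[] | order so far=[2, 0, 3, 4, 1, 5]
New canonical toposort: [2, 0, 3, 4, 1, 5]
Compare positions:
  Node 0: index 1 -> 1 (same)
  Node 1: index 4 -> 4 (same)
  Node 2: index 0 -> 0 (same)
  Node 3: index 2 -> 2 (same)
  Node 4: index 3 -> 3 (same)
  Node 5: index 5 -> 5 (same)
Nodes that changed position: none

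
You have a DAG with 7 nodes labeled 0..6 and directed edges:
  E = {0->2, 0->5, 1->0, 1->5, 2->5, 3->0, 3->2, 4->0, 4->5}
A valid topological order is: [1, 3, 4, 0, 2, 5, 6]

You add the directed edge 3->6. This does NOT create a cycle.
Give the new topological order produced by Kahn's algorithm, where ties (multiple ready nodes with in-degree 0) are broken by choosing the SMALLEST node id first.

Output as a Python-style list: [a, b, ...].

Answer: [1, 3, 4, 0, 2, 5, 6]

Derivation:
Old toposort: [1, 3, 4, 0, 2, 5, 6]
Added edge: 3->6
Position of 3 (1) < position of 6 (6). Old order still valid.
Run Kahn's algorithm (break ties by smallest node id):
  initial in-degrees: [3, 0, 2, 0, 0, 4, 1]
  ready (indeg=0): [1, 3, 4]
  pop 1: indeg[0]->2; indeg[5]->3 | ready=[3, 4] | order so far=[1]
  pop 3: indeg[0]->1; indeg[2]->1; indeg[6]->0 | ready=[4, 6] | order so far=[1, 3]
  pop 4: indeg[0]->0; indeg[5]->2 | ready=[0, 6] | order so far=[1, 3, 4]
  pop 0: indeg[2]->0; indeg[5]->1 | ready=[2, 6] | order so far=[1, 3, 4, 0]
  pop 2: indeg[5]->0 | ready=[5, 6] | order so far=[1, 3, 4, 0, 2]
  pop 5: no out-edges | ready=[6] | order so far=[1, 3, 4, 0, 2, 5]
  pop 6: no out-edges | ready=[] | order so far=[1, 3, 4, 0, 2, 5, 6]
  Result: [1, 3, 4, 0, 2, 5, 6]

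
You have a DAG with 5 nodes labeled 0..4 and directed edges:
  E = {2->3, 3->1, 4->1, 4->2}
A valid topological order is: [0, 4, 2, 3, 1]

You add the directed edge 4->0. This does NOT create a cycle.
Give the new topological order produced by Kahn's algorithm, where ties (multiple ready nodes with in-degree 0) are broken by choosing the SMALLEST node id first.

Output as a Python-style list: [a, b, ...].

Answer: [4, 0, 2, 3, 1]

Derivation:
Old toposort: [0, 4, 2, 3, 1]
Added edge: 4->0
Position of 4 (1) > position of 0 (0). Must reorder: 4 must now come before 0.
Run Kahn's algorithm (break ties by smallest node id):
  initial in-degrees: [1, 2, 1, 1, 0]
  ready (indeg=0): [4]
  pop 4: indeg[0]->0; indeg[1]->1; indeg[2]->0 | ready=[0, 2] | order so far=[4]
  pop 0: no out-edges | ready=[2] | order so far=[4, 0]
  pop 2: indeg[3]->0 | ready=[3] | order so far=[4, 0, 2]
  pop 3: indeg[1]->0 | ready=[1] | order so far=[4, 0, 2, 3]
  pop 1: no out-edges | ready=[] | order so far=[4, 0, 2, 3, 1]
  Result: [4, 0, 2, 3, 1]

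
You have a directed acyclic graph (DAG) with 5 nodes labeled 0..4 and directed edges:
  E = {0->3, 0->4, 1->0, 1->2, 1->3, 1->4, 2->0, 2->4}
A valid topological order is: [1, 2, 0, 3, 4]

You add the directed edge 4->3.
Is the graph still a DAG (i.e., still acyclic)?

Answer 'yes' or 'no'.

Given toposort: [1, 2, 0, 3, 4]
Position of 4: index 4; position of 3: index 3
New edge 4->3: backward (u after v in old order)
Backward edge: old toposort is now invalid. Check if this creates a cycle.
Does 3 already reach 4? Reachable from 3: [3]. NO -> still a DAG (reorder needed).
Still a DAG? yes

Answer: yes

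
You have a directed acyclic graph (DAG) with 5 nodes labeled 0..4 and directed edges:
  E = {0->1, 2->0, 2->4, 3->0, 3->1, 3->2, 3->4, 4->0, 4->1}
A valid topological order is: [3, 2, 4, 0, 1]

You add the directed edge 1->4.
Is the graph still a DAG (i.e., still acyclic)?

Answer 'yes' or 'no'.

Given toposort: [3, 2, 4, 0, 1]
Position of 1: index 4; position of 4: index 2
New edge 1->4: backward (u after v in old order)
Backward edge: old toposort is now invalid. Check if this creates a cycle.
Does 4 already reach 1? Reachable from 4: [0, 1, 4]. YES -> cycle!
Still a DAG? no

Answer: no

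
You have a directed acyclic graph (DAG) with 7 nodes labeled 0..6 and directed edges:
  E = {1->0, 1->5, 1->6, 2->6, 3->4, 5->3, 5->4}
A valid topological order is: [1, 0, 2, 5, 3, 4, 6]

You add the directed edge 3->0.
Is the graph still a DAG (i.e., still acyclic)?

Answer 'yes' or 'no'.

Given toposort: [1, 0, 2, 5, 3, 4, 6]
Position of 3: index 4; position of 0: index 1
New edge 3->0: backward (u after v in old order)
Backward edge: old toposort is now invalid. Check if this creates a cycle.
Does 0 already reach 3? Reachable from 0: [0]. NO -> still a DAG (reorder needed).
Still a DAG? yes

Answer: yes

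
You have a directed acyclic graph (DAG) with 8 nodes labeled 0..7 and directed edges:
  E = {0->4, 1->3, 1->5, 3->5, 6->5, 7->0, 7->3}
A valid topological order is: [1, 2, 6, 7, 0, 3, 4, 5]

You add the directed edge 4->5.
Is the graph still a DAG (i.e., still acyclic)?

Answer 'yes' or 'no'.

Answer: yes

Derivation:
Given toposort: [1, 2, 6, 7, 0, 3, 4, 5]
Position of 4: index 6; position of 5: index 7
New edge 4->5: forward
Forward edge: respects the existing order. Still a DAG, same toposort still valid.
Still a DAG? yes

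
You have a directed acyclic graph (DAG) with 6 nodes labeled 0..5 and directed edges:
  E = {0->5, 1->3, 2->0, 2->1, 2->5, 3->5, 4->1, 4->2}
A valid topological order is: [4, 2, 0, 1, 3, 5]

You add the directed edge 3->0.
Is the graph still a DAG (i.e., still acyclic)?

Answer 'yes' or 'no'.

Given toposort: [4, 2, 0, 1, 3, 5]
Position of 3: index 4; position of 0: index 2
New edge 3->0: backward (u after v in old order)
Backward edge: old toposort is now invalid. Check if this creates a cycle.
Does 0 already reach 3? Reachable from 0: [0, 5]. NO -> still a DAG (reorder needed).
Still a DAG? yes

Answer: yes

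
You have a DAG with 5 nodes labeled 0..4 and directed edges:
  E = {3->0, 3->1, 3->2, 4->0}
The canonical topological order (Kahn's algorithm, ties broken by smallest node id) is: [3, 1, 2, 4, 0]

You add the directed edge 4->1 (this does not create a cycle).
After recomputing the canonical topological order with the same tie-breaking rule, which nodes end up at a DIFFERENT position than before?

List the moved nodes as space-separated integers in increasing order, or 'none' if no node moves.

Old toposort: [3, 1, 2, 4, 0]
Added edge 4->1
Recompute Kahn (smallest-id tiebreak):
  initial in-degrees: [2, 2, 1, 0, 0]
  ready (indeg=0): [3, 4]
  pop 3: indeg[0]->1; indeg[1]->1; indeg[2]->0 | ready=[2, 4] | order so far=[3]
  pop 2: no out-edges | ready=[4] | order so far=[3, 2]
  pop 4: indeg[0]->0; indeg[1]->0 | ready=[0, 1] | order so far=[3, 2, 4]
  pop 0: no out-edges | ready=[1] | order so far=[3, 2, 4, 0]
  pop 1: no out-edges | ready=[] | order so far=[3, 2, 4, 0, 1]
New canonical toposort: [3, 2, 4, 0, 1]
Compare positions:
  Node 0: index 4 -> 3 (moved)
  Node 1: index 1 -> 4 (moved)
  Node 2: index 2 -> 1 (moved)
  Node 3: index 0 -> 0 (same)
  Node 4: index 3 -> 2 (moved)
Nodes that changed position: 0 1 2 4

Answer: 0 1 2 4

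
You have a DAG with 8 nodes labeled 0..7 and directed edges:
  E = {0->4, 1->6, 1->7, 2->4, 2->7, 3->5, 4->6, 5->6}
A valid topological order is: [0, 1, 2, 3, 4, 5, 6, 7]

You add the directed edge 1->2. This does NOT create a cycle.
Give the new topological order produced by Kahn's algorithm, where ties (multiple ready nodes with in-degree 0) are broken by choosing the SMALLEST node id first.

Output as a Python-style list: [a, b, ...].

Answer: [0, 1, 2, 3, 4, 5, 6, 7]

Derivation:
Old toposort: [0, 1, 2, 3, 4, 5, 6, 7]
Added edge: 1->2
Position of 1 (1) < position of 2 (2). Old order still valid.
Run Kahn's algorithm (break ties by smallest node id):
  initial in-degrees: [0, 0, 1, 0, 2, 1, 3, 2]
  ready (indeg=0): [0, 1, 3]
  pop 0: indeg[4]->1 | ready=[1, 3] | order so far=[0]
  pop 1: indeg[2]->0; indeg[6]->2; indeg[7]->1 | ready=[2, 3] | order so far=[0, 1]
  pop 2: indeg[4]->0; indeg[7]->0 | ready=[3, 4, 7] | order so far=[0, 1, 2]
  pop 3: indeg[5]->0 | ready=[4, 5, 7] | order so far=[0, 1, 2, 3]
  pop 4: indeg[6]->1 | ready=[5, 7] | order so far=[0, 1, 2, 3, 4]
  pop 5: indeg[6]->0 | ready=[6, 7] | order so far=[0, 1, 2, 3, 4, 5]
  pop 6: no out-edges | ready=[7] | order so far=[0, 1, 2, 3, 4, 5, 6]
  pop 7: no out-edges | ready=[] | order so far=[0, 1, 2, 3, 4, 5, 6, 7]
  Result: [0, 1, 2, 3, 4, 5, 6, 7]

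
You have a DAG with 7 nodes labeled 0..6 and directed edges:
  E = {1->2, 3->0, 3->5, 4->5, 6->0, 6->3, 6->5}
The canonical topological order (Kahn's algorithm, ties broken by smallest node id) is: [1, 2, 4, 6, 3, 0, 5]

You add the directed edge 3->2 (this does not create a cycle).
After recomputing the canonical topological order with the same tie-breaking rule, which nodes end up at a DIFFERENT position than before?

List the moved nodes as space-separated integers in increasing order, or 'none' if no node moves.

Answer: 0 2 3 4 6

Derivation:
Old toposort: [1, 2, 4, 6, 3, 0, 5]
Added edge 3->2
Recompute Kahn (smallest-id tiebreak):
  initial in-degrees: [2, 0, 2, 1, 0, 3, 0]
  ready (indeg=0): [1, 4, 6]
  pop 1: indeg[2]->1 | ready=[4, 6] | order so far=[1]
  pop 4: indeg[5]->2 | ready=[6] | order so far=[1, 4]
  pop 6: indeg[0]->1; indeg[3]->0; indeg[5]->1 | ready=[3] | order so far=[1, 4, 6]
  pop 3: indeg[0]->0; indeg[2]->0; indeg[5]->0 | ready=[0, 2, 5] | order so far=[1, 4, 6, 3]
  pop 0: no out-edges | ready=[2, 5] | order so far=[1, 4, 6, 3, 0]
  pop 2: no out-edges | ready=[5] | order so far=[1, 4, 6, 3, 0, 2]
  pop 5: no out-edges | ready=[] | order so far=[1, 4, 6, 3, 0, 2, 5]
New canonical toposort: [1, 4, 6, 3, 0, 2, 5]
Compare positions:
  Node 0: index 5 -> 4 (moved)
  Node 1: index 0 -> 0 (same)
  Node 2: index 1 -> 5 (moved)
  Node 3: index 4 -> 3 (moved)
  Node 4: index 2 -> 1 (moved)
  Node 5: index 6 -> 6 (same)
  Node 6: index 3 -> 2 (moved)
Nodes that changed position: 0 2 3 4 6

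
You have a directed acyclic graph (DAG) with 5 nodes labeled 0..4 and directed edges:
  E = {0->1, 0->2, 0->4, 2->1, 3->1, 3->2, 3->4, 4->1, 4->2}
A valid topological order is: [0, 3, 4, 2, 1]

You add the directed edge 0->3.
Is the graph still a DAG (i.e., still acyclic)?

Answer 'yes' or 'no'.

Given toposort: [0, 3, 4, 2, 1]
Position of 0: index 0; position of 3: index 1
New edge 0->3: forward
Forward edge: respects the existing order. Still a DAG, same toposort still valid.
Still a DAG? yes

Answer: yes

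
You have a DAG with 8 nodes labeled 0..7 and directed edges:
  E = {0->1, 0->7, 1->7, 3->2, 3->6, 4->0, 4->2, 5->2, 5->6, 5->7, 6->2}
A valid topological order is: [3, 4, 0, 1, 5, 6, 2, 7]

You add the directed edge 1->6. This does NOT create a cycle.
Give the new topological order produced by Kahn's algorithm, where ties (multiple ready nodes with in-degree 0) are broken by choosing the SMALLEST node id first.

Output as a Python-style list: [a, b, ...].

Old toposort: [3, 4, 0, 1, 5, 6, 2, 7]
Added edge: 1->6
Position of 1 (3) < position of 6 (5). Old order still valid.
Run Kahn's algorithm (break ties by smallest node id):
  initial in-degrees: [1, 1, 4, 0, 0, 0, 3, 3]
  ready (indeg=0): [3, 4, 5]
  pop 3: indeg[2]->3; indeg[6]->2 | ready=[4, 5] | order so far=[3]
  pop 4: indeg[0]->0; indeg[2]->2 | ready=[0, 5] | order so far=[3, 4]
  pop 0: indeg[1]->0; indeg[7]->2 | ready=[1, 5] | order so far=[3, 4, 0]
  pop 1: indeg[6]->1; indeg[7]->1 | ready=[5] | order so far=[3, 4, 0, 1]
  pop 5: indeg[2]->1; indeg[6]->0; indeg[7]->0 | ready=[6, 7] | order so far=[3, 4, 0, 1, 5]
  pop 6: indeg[2]->0 | ready=[2, 7] | order so far=[3, 4, 0, 1, 5, 6]
  pop 2: no out-edges | ready=[7] | order so far=[3, 4, 0, 1, 5, 6, 2]
  pop 7: no out-edges | ready=[] | order so far=[3, 4, 0, 1, 5, 6, 2, 7]
  Result: [3, 4, 0, 1, 5, 6, 2, 7]

Answer: [3, 4, 0, 1, 5, 6, 2, 7]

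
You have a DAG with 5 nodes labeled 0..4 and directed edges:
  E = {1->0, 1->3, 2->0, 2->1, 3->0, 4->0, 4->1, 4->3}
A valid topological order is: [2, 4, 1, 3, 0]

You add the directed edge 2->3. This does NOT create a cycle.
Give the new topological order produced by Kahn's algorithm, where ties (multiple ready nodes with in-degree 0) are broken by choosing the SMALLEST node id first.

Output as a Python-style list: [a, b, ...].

Old toposort: [2, 4, 1, 3, 0]
Added edge: 2->3
Position of 2 (0) < position of 3 (3). Old order still valid.
Run Kahn's algorithm (break ties by smallest node id):
  initial in-degrees: [4, 2, 0, 3, 0]
  ready (indeg=0): [2, 4]
  pop 2: indeg[0]->3; indeg[1]->1; indeg[3]->2 | ready=[4] | order so far=[2]
  pop 4: indeg[0]->2; indeg[1]->0; indeg[3]->1 | ready=[1] | order so far=[2, 4]
  pop 1: indeg[0]->1; indeg[3]->0 | ready=[3] | order so far=[2, 4, 1]
  pop 3: indeg[0]->0 | ready=[0] | order so far=[2, 4, 1, 3]
  pop 0: no out-edges | ready=[] | order so far=[2, 4, 1, 3, 0]
  Result: [2, 4, 1, 3, 0]

Answer: [2, 4, 1, 3, 0]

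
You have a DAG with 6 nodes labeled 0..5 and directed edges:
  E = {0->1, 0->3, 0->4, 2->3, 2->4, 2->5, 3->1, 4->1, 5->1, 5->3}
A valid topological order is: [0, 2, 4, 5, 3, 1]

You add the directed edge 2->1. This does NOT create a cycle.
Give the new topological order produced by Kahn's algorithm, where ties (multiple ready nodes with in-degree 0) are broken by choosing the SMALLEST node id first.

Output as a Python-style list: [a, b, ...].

Answer: [0, 2, 4, 5, 3, 1]

Derivation:
Old toposort: [0, 2, 4, 5, 3, 1]
Added edge: 2->1
Position of 2 (1) < position of 1 (5). Old order still valid.
Run Kahn's algorithm (break ties by smallest node id):
  initial in-degrees: [0, 5, 0, 3, 2, 1]
  ready (indeg=0): [0, 2]
  pop 0: indeg[1]->4; indeg[3]->2; indeg[4]->1 | ready=[2] | order so far=[0]
  pop 2: indeg[1]->3; indeg[3]->1; indeg[4]->0; indeg[5]->0 | ready=[4, 5] | order so far=[0, 2]
  pop 4: indeg[1]->2 | ready=[5] | order so far=[0, 2, 4]
  pop 5: indeg[1]->1; indeg[3]->0 | ready=[3] | order so far=[0, 2, 4, 5]
  pop 3: indeg[1]->0 | ready=[1] | order so far=[0, 2, 4, 5, 3]
  pop 1: no out-edges | ready=[] | order so far=[0, 2, 4, 5, 3, 1]
  Result: [0, 2, 4, 5, 3, 1]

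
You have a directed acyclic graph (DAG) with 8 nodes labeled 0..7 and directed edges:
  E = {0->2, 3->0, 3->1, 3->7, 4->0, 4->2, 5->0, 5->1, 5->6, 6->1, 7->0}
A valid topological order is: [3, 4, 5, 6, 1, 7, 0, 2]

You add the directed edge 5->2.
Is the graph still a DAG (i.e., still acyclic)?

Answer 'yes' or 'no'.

Given toposort: [3, 4, 5, 6, 1, 7, 0, 2]
Position of 5: index 2; position of 2: index 7
New edge 5->2: forward
Forward edge: respects the existing order. Still a DAG, same toposort still valid.
Still a DAG? yes

Answer: yes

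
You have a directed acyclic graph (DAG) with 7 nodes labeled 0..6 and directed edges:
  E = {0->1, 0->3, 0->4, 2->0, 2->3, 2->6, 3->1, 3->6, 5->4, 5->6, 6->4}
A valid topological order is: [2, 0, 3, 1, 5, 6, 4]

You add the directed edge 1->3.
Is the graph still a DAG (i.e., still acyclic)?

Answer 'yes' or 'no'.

Answer: no

Derivation:
Given toposort: [2, 0, 3, 1, 5, 6, 4]
Position of 1: index 3; position of 3: index 2
New edge 1->3: backward (u after v in old order)
Backward edge: old toposort is now invalid. Check if this creates a cycle.
Does 3 already reach 1? Reachable from 3: [1, 3, 4, 6]. YES -> cycle!
Still a DAG? no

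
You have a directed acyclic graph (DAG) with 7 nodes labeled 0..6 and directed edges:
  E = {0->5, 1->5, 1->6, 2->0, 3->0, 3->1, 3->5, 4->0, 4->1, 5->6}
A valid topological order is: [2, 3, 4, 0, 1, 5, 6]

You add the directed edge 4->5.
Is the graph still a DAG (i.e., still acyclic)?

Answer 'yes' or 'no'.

Given toposort: [2, 3, 4, 0, 1, 5, 6]
Position of 4: index 2; position of 5: index 5
New edge 4->5: forward
Forward edge: respects the existing order. Still a DAG, same toposort still valid.
Still a DAG? yes

Answer: yes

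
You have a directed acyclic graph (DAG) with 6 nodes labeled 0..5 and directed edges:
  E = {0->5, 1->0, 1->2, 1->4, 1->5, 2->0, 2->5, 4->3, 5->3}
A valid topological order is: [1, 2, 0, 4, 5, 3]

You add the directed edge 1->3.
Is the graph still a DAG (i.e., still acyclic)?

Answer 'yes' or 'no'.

Given toposort: [1, 2, 0, 4, 5, 3]
Position of 1: index 0; position of 3: index 5
New edge 1->3: forward
Forward edge: respects the existing order. Still a DAG, same toposort still valid.
Still a DAG? yes

Answer: yes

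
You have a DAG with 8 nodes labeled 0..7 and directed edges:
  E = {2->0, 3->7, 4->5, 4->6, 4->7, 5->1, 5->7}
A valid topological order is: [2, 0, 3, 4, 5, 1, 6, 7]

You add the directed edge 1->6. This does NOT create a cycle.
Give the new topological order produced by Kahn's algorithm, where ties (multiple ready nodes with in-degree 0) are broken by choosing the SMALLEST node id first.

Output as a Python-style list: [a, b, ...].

Answer: [2, 0, 3, 4, 5, 1, 6, 7]

Derivation:
Old toposort: [2, 0, 3, 4, 5, 1, 6, 7]
Added edge: 1->6
Position of 1 (5) < position of 6 (6). Old order still valid.
Run Kahn's algorithm (break ties by smallest node id):
  initial in-degrees: [1, 1, 0, 0, 0, 1, 2, 3]
  ready (indeg=0): [2, 3, 4]
  pop 2: indeg[0]->0 | ready=[0, 3, 4] | order so far=[2]
  pop 0: no out-edges | ready=[3, 4] | order so far=[2, 0]
  pop 3: indeg[7]->2 | ready=[4] | order so far=[2, 0, 3]
  pop 4: indeg[5]->0; indeg[6]->1; indeg[7]->1 | ready=[5] | order so far=[2, 0, 3, 4]
  pop 5: indeg[1]->0; indeg[7]->0 | ready=[1, 7] | order so far=[2, 0, 3, 4, 5]
  pop 1: indeg[6]->0 | ready=[6, 7] | order so far=[2, 0, 3, 4, 5, 1]
  pop 6: no out-edges | ready=[7] | order so far=[2, 0, 3, 4, 5, 1, 6]
  pop 7: no out-edges | ready=[] | order so far=[2, 0, 3, 4, 5, 1, 6, 7]
  Result: [2, 0, 3, 4, 5, 1, 6, 7]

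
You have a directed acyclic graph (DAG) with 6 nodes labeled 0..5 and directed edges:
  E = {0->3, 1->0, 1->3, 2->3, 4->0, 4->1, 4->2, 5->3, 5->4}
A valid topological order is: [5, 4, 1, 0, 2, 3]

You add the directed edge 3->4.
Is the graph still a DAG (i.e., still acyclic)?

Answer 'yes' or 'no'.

Answer: no

Derivation:
Given toposort: [5, 4, 1, 0, 2, 3]
Position of 3: index 5; position of 4: index 1
New edge 3->4: backward (u after v in old order)
Backward edge: old toposort is now invalid. Check if this creates a cycle.
Does 4 already reach 3? Reachable from 4: [0, 1, 2, 3, 4]. YES -> cycle!
Still a DAG? no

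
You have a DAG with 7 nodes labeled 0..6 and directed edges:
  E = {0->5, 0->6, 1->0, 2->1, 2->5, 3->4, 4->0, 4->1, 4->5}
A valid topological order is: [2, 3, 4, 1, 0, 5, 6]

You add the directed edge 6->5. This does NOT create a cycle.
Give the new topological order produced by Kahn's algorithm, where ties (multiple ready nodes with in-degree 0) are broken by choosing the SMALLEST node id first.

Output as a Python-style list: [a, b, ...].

Old toposort: [2, 3, 4, 1, 0, 5, 6]
Added edge: 6->5
Position of 6 (6) > position of 5 (5). Must reorder: 6 must now come before 5.
Run Kahn's algorithm (break ties by smallest node id):
  initial in-degrees: [2, 2, 0, 0, 1, 4, 1]
  ready (indeg=0): [2, 3]
  pop 2: indeg[1]->1; indeg[5]->3 | ready=[3] | order so far=[2]
  pop 3: indeg[4]->0 | ready=[4] | order so far=[2, 3]
  pop 4: indeg[0]->1; indeg[1]->0; indeg[5]->2 | ready=[1] | order so far=[2, 3, 4]
  pop 1: indeg[0]->0 | ready=[0] | order so far=[2, 3, 4, 1]
  pop 0: indeg[5]->1; indeg[6]->0 | ready=[6] | order so far=[2, 3, 4, 1, 0]
  pop 6: indeg[5]->0 | ready=[5] | order so far=[2, 3, 4, 1, 0, 6]
  pop 5: no out-edges | ready=[] | order so far=[2, 3, 4, 1, 0, 6, 5]
  Result: [2, 3, 4, 1, 0, 6, 5]

Answer: [2, 3, 4, 1, 0, 6, 5]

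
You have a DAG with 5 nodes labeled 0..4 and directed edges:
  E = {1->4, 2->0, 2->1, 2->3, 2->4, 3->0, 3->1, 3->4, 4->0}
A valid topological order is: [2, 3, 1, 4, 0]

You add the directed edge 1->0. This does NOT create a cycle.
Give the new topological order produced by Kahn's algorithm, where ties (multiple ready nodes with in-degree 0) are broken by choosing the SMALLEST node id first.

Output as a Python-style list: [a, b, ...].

Answer: [2, 3, 1, 4, 0]

Derivation:
Old toposort: [2, 3, 1, 4, 0]
Added edge: 1->0
Position of 1 (2) < position of 0 (4). Old order still valid.
Run Kahn's algorithm (break ties by smallest node id):
  initial in-degrees: [4, 2, 0, 1, 3]
  ready (indeg=0): [2]
  pop 2: indeg[0]->3; indeg[1]->1; indeg[3]->0; indeg[4]->2 | ready=[3] | order so far=[2]
  pop 3: indeg[0]->2; indeg[1]->0; indeg[4]->1 | ready=[1] | order so far=[2, 3]
  pop 1: indeg[0]->1; indeg[4]->0 | ready=[4] | order so far=[2, 3, 1]
  pop 4: indeg[0]->0 | ready=[0] | order so far=[2, 3, 1, 4]
  pop 0: no out-edges | ready=[] | order so far=[2, 3, 1, 4, 0]
  Result: [2, 3, 1, 4, 0]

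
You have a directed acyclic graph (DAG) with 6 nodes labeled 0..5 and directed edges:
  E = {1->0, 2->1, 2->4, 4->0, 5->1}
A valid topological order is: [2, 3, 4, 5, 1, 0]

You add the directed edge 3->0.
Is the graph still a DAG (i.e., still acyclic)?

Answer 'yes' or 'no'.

Answer: yes

Derivation:
Given toposort: [2, 3, 4, 5, 1, 0]
Position of 3: index 1; position of 0: index 5
New edge 3->0: forward
Forward edge: respects the existing order. Still a DAG, same toposort still valid.
Still a DAG? yes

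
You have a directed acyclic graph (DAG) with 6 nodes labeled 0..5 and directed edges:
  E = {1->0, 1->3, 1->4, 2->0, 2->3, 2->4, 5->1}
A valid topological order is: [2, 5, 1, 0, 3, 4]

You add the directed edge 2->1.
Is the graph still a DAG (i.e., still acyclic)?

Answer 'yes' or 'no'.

Given toposort: [2, 5, 1, 0, 3, 4]
Position of 2: index 0; position of 1: index 2
New edge 2->1: forward
Forward edge: respects the existing order. Still a DAG, same toposort still valid.
Still a DAG? yes

Answer: yes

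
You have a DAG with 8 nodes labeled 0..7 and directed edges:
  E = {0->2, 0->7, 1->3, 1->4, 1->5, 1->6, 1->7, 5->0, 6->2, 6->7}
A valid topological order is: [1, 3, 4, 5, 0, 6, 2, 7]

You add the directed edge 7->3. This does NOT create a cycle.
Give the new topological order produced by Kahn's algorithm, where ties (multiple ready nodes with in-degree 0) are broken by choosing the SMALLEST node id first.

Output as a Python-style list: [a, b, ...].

Old toposort: [1, 3, 4, 5, 0, 6, 2, 7]
Added edge: 7->3
Position of 7 (7) > position of 3 (1). Must reorder: 7 must now come before 3.
Run Kahn's algorithm (break ties by smallest node id):
  initial in-degrees: [1, 0, 2, 2, 1, 1, 1, 3]
  ready (indeg=0): [1]
  pop 1: indeg[3]->1; indeg[4]->0; indeg[5]->0; indeg[6]->0; indeg[7]->2 | ready=[4, 5, 6] | order so far=[1]
  pop 4: no out-edges | ready=[5, 6] | order so far=[1, 4]
  pop 5: indeg[0]->0 | ready=[0, 6] | order so far=[1, 4, 5]
  pop 0: indeg[2]->1; indeg[7]->1 | ready=[6] | order so far=[1, 4, 5, 0]
  pop 6: indeg[2]->0; indeg[7]->0 | ready=[2, 7] | order so far=[1, 4, 5, 0, 6]
  pop 2: no out-edges | ready=[7] | order so far=[1, 4, 5, 0, 6, 2]
  pop 7: indeg[3]->0 | ready=[3] | order so far=[1, 4, 5, 0, 6, 2, 7]
  pop 3: no out-edges | ready=[] | order so far=[1, 4, 5, 0, 6, 2, 7, 3]
  Result: [1, 4, 5, 0, 6, 2, 7, 3]

Answer: [1, 4, 5, 0, 6, 2, 7, 3]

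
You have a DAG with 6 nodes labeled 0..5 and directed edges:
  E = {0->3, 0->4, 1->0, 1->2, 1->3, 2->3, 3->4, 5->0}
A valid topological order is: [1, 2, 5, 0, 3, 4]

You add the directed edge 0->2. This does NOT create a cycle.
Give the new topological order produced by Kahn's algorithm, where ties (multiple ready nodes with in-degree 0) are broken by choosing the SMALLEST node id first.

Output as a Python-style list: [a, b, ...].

Answer: [1, 5, 0, 2, 3, 4]

Derivation:
Old toposort: [1, 2, 5, 0, 3, 4]
Added edge: 0->2
Position of 0 (3) > position of 2 (1). Must reorder: 0 must now come before 2.
Run Kahn's algorithm (break ties by smallest node id):
  initial in-degrees: [2, 0, 2, 3, 2, 0]
  ready (indeg=0): [1, 5]
  pop 1: indeg[0]->1; indeg[2]->1; indeg[3]->2 | ready=[5] | order so far=[1]
  pop 5: indeg[0]->0 | ready=[0] | order so far=[1, 5]
  pop 0: indeg[2]->0; indeg[3]->1; indeg[4]->1 | ready=[2] | order so far=[1, 5, 0]
  pop 2: indeg[3]->0 | ready=[3] | order so far=[1, 5, 0, 2]
  pop 3: indeg[4]->0 | ready=[4] | order so far=[1, 5, 0, 2, 3]
  pop 4: no out-edges | ready=[] | order so far=[1, 5, 0, 2, 3, 4]
  Result: [1, 5, 0, 2, 3, 4]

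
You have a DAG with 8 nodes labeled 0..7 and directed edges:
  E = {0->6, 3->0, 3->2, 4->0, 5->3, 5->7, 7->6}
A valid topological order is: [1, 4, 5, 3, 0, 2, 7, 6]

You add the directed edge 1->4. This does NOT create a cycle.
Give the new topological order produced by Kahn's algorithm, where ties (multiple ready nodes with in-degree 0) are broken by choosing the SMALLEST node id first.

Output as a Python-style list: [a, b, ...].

Answer: [1, 4, 5, 3, 0, 2, 7, 6]

Derivation:
Old toposort: [1, 4, 5, 3, 0, 2, 7, 6]
Added edge: 1->4
Position of 1 (0) < position of 4 (1). Old order still valid.
Run Kahn's algorithm (break ties by smallest node id):
  initial in-degrees: [2, 0, 1, 1, 1, 0, 2, 1]
  ready (indeg=0): [1, 5]
  pop 1: indeg[4]->0 | ready=[4, 5] | order so far=[1]
  pop 4: indeg[0]->1 | ready=[5] | order so far=[1, 4]
  pop 5: indeg[3]->0; indeg[7]->0 | ready=[3, 7] | order so far=[1, 4, 5]
  pop 3: indeg[0]->0; indeg[2]->0 | ready=[0, 2, 7] | order so far=[1, 4, 5, 3]
  pop 0: indeg[6]->1 | ready=[2, 7] | order so far=[1, 4, 5, 3, 0]
  pop 2: no out-edges | ready=[7] | order so far=[1, 4, 5, 3, 0, 2]
  pop 7: indeg[6]->0 | ready=[6] | order so far=[1, 4, 5, 3, 0, 2, 7]
  pop 6: no out-edges | ready=[] | order so far=[1, 4, 5, 3, 0, 2, 7, 6]
  Result: [1, 4, 5, 3, 0, 2, 7, 6]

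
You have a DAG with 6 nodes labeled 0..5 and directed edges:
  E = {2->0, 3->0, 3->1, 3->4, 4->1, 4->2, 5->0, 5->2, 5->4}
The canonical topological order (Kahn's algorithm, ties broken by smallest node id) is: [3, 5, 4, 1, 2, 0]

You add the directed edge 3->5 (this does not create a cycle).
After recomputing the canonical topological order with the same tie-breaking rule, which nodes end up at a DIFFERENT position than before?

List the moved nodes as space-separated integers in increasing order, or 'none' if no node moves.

Old toposort: [3, 5, 4, 1, 2, 0]
Added edge 3->5
Recompute Kahn (smallest-id tiebreak):
  initial in-degrees: [3, 2, 2, 0, 2, 1]
  ready (indeg=0): [3]
  pop 3: indeg[0]->2; indeg[1]->1; indeg[4]->1; indeg[5]->0 | ready=[5] | order so far=[3]
  pop 5: indeg[0]->1; indeg[2]->1; indeg[4]->0 | ready=[4] | order so far=[3, 5]
  pop 4: indeg[1]->0; indeg[2]->0 | ready=[1, 2] | order so far=[3, 5, 4]
  pop 1: no out-edges | ready=[2] | order so far=[3, 5, 4, 1]
  pop 2: indeg[0]->0 | ready=[0] | order so far=[3, 5, 4, 1, 2]
  pop 0: no out-edges | ready=[] | order so far=[3, 5, 4, 1, 2, 0]
New canonical toposort: [3, 5, 4, 1, 2, 0]
Compare positions:
  Node 0: index 5 -> 5 (same)
  Node 1: index 3 -> 3 (same)
  Node 2: index 4 -> 4 (same)
  Node 3: index 0 -> 0 (same)
  Node 4: index 2 -> 2 (same)
  Node 5: index 1 -> 1 (same)
Nodes that changed position: none

Answer: none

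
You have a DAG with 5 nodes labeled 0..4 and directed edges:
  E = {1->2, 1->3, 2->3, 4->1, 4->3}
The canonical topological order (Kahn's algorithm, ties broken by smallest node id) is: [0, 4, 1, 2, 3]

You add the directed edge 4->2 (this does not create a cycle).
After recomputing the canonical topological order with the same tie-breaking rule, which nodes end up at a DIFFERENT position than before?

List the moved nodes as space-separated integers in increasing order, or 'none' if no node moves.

Old toposort: [0, 4, 1, 2, 3]
Added edge 4->2
Recompute Kahn (smallest-id tiebreak):
  initial in-degrees: [0, 1, 2, 3, 0]
  ready (indeg=0): [0, 4]
  pop 0: no out-edges | ready=[4] | order so far=[0]
  pop 4: indeg[1]->0; indeg[2]->1; indeg[3]->2 | ready=[1] | order so far=[0, 4]
  pop 1: indeg[2]->0; indeg[3]->1 | ready=[2] | order so far=[0, 4, 1]
  pop 2: indeg[3]->0 | ready=[3] | order so far=[0, 4, 1, 2]
  pop 3: no out-edges | ready=[] | order so far=[0, 4, 1, 2, 3]
New canonical toposort: [0, 4, 1, 2, 3]
Compare positions:
  Node 0: index 0 -> 0 (same)
  Node 1: index 2 -> 2 (same)
  Node 2: index 3 -> 3 (same)
  Node 3: index 4 -> 4 (same)
  Node 4: index 1 -> 1 (same)
Nodes that changed position: none

Answer: none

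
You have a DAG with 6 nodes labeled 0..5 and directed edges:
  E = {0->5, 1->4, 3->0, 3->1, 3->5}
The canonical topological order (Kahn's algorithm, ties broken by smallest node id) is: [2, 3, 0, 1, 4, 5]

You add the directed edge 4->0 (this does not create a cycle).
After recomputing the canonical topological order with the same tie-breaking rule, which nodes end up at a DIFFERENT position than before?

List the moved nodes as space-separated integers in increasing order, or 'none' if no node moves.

Answer: 0 1 4

Derivation:
Old toposort: [2, 3, 0, 1, 4, 5]
Added edge 4->0
Recompute Kahn (smallest-id tiebreak):
  initial in-degrees: [2, 1, 0, 0, 1, 2]
  ready (indeg=0): [2, 3]
  pop 2: no out-edges | ready=[3] | order so far=[2]
  pop 3: indeg[0]->1; indeg[1]->0; indeg[5]->1 | ready=[1] | order so far=[2, 3]
  pop 1: indeg[4]->0 | ready=[4] | order so far=[2, 3, 1]
  pop 4: indeg[0]->0 | ready=[0] | order so far=[2, 3, 1, 4]
  pop 0: indeg[5]->0 | ready=[5] | order so far=[2, 3, 1, 4, 0]
  pop 5: no out-edges | ready=[] | order so far=[2, 3, 1, 4, 0, 5]
New canonical toposort: [2, 3, 1, 4, 0, 5]
Compare positions:
  Node 0: index 2 -> 4 (moved)
  Node 1: index 3 -> 2 (moved)
  Node 2: index 0 -> 0 (same)
  Node 3: index 1 -> 1 (same)
  Node 4: index 4 -> 3 (moved)
  Node 5: index 5 -> 5 (same)
Nodes that changed position: 0 1 4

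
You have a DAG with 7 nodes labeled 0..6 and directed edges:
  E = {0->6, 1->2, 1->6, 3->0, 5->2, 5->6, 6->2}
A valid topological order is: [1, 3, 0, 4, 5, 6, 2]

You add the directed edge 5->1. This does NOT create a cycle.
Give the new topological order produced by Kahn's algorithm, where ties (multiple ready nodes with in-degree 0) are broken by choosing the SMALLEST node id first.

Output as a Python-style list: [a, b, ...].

Answer: [3, 0, 4, 5, 1, 6, 2]

Derivation:
Old toposort: [1, 3, 0, 4, 5, 6, 2]
Added edge: 5->1
Position of 5 (4) > position of 1 (0). Must reorder: 5 must now come before 1.
Run Kahn's algorithm (break ties by smallest node id):
  initial in-degrees: [1, 1, 3, 0, 0, 0, 3]
  ready (indeg=0): [3, 4, 5]
  pop 3: indeg[0]->0 | ready=[0, 4, 5] | order so far=[3]
  pop 0: indeg[6]->2 | ready=[4, 5] | order so far=[3, 0]
  pop 4: no out-edges | ready=[5] | order so far=[3, 0, 4]
  pop 5: indeg[1]->0; indeg[2]->2; indeg[6]->1 | ready=[1] | order so far=[3, 0, 4, 5]
  pop 1: indeg[2]->1; indeg[6]->0 | ready=[6] | order so far=[3, 0, 4, 5, 1]
  pop 6: indeg[2]->0 | ready=[2] | order so far=[3, 0, 4, 5, 1, 6]
  pop 2: no out-edges | ready=[] | order so far=[3, 0, 4, 5, 1, 6, 2]
  Result: [3, 0, 4, 5, 1, 6, 2]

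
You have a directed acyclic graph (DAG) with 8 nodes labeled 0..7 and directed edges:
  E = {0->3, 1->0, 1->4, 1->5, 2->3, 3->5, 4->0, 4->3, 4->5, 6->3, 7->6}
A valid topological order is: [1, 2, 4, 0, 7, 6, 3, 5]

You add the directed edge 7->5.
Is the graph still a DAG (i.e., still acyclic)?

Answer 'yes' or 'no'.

Answer: yes

Derivation:
Given toposort: [1, 2, 4, 0, 7, 6, 3, 5]
Position of 7: index 4; position of 5: index 7
New edge 7->5: forward
Forward edge: respects the existing order. Still a DAG, same toposort still valid.
Still a DAG? yes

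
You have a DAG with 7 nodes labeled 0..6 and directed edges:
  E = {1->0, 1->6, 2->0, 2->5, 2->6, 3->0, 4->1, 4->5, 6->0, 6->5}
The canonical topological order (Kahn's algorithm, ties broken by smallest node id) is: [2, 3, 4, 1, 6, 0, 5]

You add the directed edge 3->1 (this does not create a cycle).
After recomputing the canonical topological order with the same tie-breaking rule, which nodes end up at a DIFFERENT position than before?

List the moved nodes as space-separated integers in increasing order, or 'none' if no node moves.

Answer: none

Derivation:
Old toposort: [2, 3, 4, 1, 6, 0, 5]
Added edge 3->1
Recompute Kahn (smallest-id tiebreak):
  initial in-degrees: [4, 2, 0, 0, 0, 3, 2]
  ready (indeg=0): [2, 3, 4]
  pop 2: indeg[0]->3; indeg[5]->2; indeg[6]->1 | ready=[3, 4] | order so far=[2]
  pop 3: indeg[0]->2; indeg[1]->1 | ready=[4] | order so far=[2, 3]
  pop 4: indeg[1]->0; indeg[5]->1 | ready=[1] | order so far=[2, 3, 4]
  pop 1: indeg[0]->1; indeg[6]->0 | ready=[6] | order so far=[2, 3, 4, 1]
  pop 6: indeg[0]->0; indeg[5]->0 | ready=[0, 5] | order so far=[2, 3, 4, 1, 6]
  pop 0: no out-edges | ready=[5] | order so far=[2, 3, 4, 1, 6, 0]
  pop 5: no out-edges | ready=[] | order so far=[2, 3, 4, 1, 6, 0, 5]
New canonical toposort: [2, 3, 4, 1, 6, 0, 5]
Compare positions:
  Node 0: index 5 -> 5 (same)
  Node 1: index 3 -> 3 (same)
  Node 2: index 0 -> 0 (same)
  Node 3: index 1 -> 1 (same)
  Node 4: index 2 -> 2 (same)
  Node 5: index 6 -> 6 (same)
  Node 6: index 4 -> 4 (same)
Nodes that changed position: none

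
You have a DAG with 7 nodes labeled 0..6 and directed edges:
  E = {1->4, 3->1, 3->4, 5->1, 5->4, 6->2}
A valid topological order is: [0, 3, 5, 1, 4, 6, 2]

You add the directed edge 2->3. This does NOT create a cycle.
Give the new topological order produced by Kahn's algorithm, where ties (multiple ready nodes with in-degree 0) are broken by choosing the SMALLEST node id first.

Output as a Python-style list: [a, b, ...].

Answer: [0, 5, 6, 2, 3, 1, 4]

Derivation:
Old toposort: [0, 3, 5, 1, 4, 6, 2]
Added edge: 2->3
Position of 2 (6) > position of 3 (1). Must reorder: 2 must now come before 3.
Run Kahn's algorithm (break ties by smallest node id):
  initial in-degrees: [0, 2, 1, 1, 3, 0, 0]
  ready (indeg=0): [0, 5, 6]
  pop 0: no out-edges | ready=[5, 6] | order so far=[0]
  pop 5: indeg[1]->1; indeg[4]->2 | ready=[6] | order so far=[0, 5]
  pop 6: indeg[2]->0 | ready=[2] | order so far=[0, 5, 6]
  pop 2: indeg[3]->0 | ready=[3] | order so far=[0, 5, 6, 2]
  pop 3: indeg[1]->0; indeg[4]->1 | ready=[1] | order so far=[0, 5, 6, 2, 3]
  pop 1: indeg[4]->0 | ready=[4] | order so far=[0, 5, 6, 2, 3, 1]
  pop 4: no out-edges | ready=[] | order so far=[0, 5, 6, 2, 3, 1, 4]
  Result: [0, 5, 6, 2, 3, 1, 4]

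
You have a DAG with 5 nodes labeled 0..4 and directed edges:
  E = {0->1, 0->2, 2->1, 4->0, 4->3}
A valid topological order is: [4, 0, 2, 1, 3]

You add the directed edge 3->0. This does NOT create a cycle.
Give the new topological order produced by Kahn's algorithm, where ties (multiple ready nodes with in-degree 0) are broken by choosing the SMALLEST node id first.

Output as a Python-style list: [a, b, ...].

Old toposort: [4, 0, 2, 1, 3]
Added edge: 3->0
Position of 3 (4) > position of 0 (1). Must reorder: 3 must now come before 0.
Run Kahn's algorithm (break ties by smallest node id):
  initial in-degrees: [2, 2, 1, 1, 0]
  ready (indeg=0): [4]
  pop 4: indeg[0]->1; indeg[3]->0 | ready=[3] | order so far=[4]
  pop 3: indeg[0]->0 | ready=[0] | order so far=[4, 3]
  pop 0: indeg[1]->1; indeg[2]->0 | ready=[2] | order so far=[4, 3, 0]
  pop 2: indeg[1]->0 | ready=[1] | order so far=[4, 3, 0, 2]
  pop 1: no out-edges | ready=[] | order so far=[4, 3, 0, 2, 1]
  Result: [4, 3, 0, 2, 1]

Answer: [4, 3, 0, 2, 1]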